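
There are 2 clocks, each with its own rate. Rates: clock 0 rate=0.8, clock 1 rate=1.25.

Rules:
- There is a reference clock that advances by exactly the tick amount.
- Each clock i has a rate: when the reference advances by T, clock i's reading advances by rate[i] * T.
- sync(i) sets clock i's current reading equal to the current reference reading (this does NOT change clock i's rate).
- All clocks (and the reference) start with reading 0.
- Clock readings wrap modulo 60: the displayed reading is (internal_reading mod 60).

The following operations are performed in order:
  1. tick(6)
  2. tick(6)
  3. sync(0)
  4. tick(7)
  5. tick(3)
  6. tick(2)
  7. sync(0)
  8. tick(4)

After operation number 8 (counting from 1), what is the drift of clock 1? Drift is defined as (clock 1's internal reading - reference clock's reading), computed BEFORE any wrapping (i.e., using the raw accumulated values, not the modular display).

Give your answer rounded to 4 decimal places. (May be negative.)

Answer: 7.0000

Derivation:
After op 1 tick(6): ref=6.0000 raw=[4.8000 7.5000]
After op 2 tick(6): ref=12.0000 raw=[9.6000 15.0000]
After op 3 sync(0): ref=12.0000 raw=[12.0000 15.0000]
After op 4 tick(7): ref=19.0000 raw=[17.6000 23.7500]
After op 5 tick(3): ref=22.0000 raw=[20.0000 27.5000]
After op 6 tick(2): ref=24.0000 raw=[21.6000 30.0000]
After op 7 sync(0): ref=24.0000 raw=[24.0000 30.0000]
After op 8 tick(4): ref=28.0000 raw=[27.2000 35.0000]
Drift of clock 1 after op 8: 35.0000 - 28.0000 = 7.0000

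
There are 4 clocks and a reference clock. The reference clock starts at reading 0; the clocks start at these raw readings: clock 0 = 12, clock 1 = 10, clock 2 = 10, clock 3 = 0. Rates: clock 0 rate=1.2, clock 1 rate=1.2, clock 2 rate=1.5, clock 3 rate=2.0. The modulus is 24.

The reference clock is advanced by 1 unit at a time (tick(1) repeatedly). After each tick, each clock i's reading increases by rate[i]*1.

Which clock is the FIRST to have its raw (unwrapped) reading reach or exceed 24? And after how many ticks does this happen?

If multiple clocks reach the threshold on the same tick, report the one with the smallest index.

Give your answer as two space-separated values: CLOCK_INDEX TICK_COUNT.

Answer: 0 10

Derivation:
clock 0: start=12, rate=1.2, needs 24-12 = 12; ticks = ceil(12/1.2) = ceil(10.0000) = 10; reading at tick 10 = 12 + 1.2*10 = 24.0000
clock 1: start=10, rate=1.2, needs 24-10 = 14; ticks = ceil(14/1.2) = ceil(11.6667) = 12; reading at tick 12 = 10 + 1.2*12 = 24.4000
clock 2: start=10, rate=1.5, needs 24-10 = 14; ticks = ceil(14/1.5) = ceil(9.3333) = 10; reading at tick 10 = 10 + 1.5*10 = 25.0000
clock 3: start=0, rate=2.0, needs 24-0 = 24; ticks = ceil(24/2.0) = ceil(12.0000) = 12; reading at tick 12 = 0 + 2.0*12 = 24.0000
Minimum tick count = 10; winners = [0, 2]; smallest index = 0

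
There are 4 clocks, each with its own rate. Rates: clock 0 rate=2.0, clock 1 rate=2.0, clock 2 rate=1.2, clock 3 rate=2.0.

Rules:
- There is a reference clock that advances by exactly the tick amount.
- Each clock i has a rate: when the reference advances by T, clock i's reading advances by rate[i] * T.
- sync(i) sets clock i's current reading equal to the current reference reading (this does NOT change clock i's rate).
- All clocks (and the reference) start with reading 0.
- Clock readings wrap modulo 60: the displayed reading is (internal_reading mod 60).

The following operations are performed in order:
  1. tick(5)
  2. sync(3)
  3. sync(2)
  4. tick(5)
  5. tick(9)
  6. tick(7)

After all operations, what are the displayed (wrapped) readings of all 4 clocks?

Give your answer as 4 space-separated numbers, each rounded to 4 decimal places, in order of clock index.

Answer: 52.0000 52.0000 30.2000 47.0000

Derivation:
After op 1 tick(5): ref=5.0000 raw=[10.0000 10.0000 6.0000 10.0000]
After op 2 sync(3): ref=5.0000 raw=[10.0000 10.0000 6.0000 5.0000]
After op 3 sync(2): ref=5.0000 raw=[10.0000 10.0000 5.0000 5.0000]
After op 4 tick(5): ref=10.0000 raw=[20.0000 20.0000 11.0000 15.0000]
After op 5 tick(9): ref=19.0000 raw=[38.0000 38.0000 21.8000 33.0000]
After op 6 tick(7): ref=26.0000 raw=[52.0000 52.0000 30.2000 47.0000]
Wrap final raw readings (mod 60): 52.0000 mod 60 = 52.0000; 52.0000 mod 60 = 52.0000; 30.2000 mod 60 = 30.2000; 47.0000 mod 60 = 47.0000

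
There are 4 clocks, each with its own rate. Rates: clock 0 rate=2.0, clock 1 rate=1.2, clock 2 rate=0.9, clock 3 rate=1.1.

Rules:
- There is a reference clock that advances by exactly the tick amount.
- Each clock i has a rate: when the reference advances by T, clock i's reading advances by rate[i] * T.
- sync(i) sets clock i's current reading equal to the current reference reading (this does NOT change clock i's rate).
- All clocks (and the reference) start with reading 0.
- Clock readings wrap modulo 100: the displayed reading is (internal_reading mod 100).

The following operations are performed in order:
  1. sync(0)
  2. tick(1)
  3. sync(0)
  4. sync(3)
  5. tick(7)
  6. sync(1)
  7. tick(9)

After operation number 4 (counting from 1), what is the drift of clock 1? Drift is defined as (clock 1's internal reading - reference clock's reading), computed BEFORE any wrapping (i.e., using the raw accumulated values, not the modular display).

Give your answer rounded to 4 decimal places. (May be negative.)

Answer: 0.2000

Derivation:
After op 1 sync(0): ref=0.0000 raw=[0.0000 0.0000 0.0000 0.0000]
After op 2 tick(1): ref=1.0000 raw=[2.0000 1.2000 0.9000 1.1000]
After op 3 sync(0): ref=1.0000 raw=[1.0000 1.2000 0.9000 1.1000]
After op 4 sync(3): ref=1.0000 raw=[1.0000 1.2000 0.9000 1.0000]
Drift of clock 1 after op 4: 1.2000 - 1.0000 = 0.2000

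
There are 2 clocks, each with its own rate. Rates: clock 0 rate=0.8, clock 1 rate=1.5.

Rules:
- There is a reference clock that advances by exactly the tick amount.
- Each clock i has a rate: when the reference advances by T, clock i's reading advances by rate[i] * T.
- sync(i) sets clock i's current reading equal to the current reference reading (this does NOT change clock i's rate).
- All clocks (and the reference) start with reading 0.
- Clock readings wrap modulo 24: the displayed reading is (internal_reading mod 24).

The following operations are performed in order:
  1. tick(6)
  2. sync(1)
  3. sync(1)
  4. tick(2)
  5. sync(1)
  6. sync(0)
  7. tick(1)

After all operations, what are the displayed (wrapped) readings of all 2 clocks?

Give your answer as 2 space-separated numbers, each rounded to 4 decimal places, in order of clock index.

After op 1 tick(6): ref=6.0000 raw=[4.8000 9.0000]
After op 2 sync(1): ref=6.0000 raw=[4.8000 6.0000]
After op 3 sync(1): ref=6.0000 raw=[4.8000 6.0000]
After op 4 tick(2): ref=8.0000 raw=[6.4000 9.0000]
After op 5 sync(1): ref=8.0000 raw=[6.4000 8.0000]
After op 6 sync(0): ref=8.0000 raw=[8.0000 8.0000]
After op 7 tick(1): ref=9.0000 raw=[8.8000 9.5000]
Wrap final raw readings (mod 24): 8.8000 mod 24 = 8.8000; 9.5000 mod 24 = 9.5000

Answer: 8.8000 9.5000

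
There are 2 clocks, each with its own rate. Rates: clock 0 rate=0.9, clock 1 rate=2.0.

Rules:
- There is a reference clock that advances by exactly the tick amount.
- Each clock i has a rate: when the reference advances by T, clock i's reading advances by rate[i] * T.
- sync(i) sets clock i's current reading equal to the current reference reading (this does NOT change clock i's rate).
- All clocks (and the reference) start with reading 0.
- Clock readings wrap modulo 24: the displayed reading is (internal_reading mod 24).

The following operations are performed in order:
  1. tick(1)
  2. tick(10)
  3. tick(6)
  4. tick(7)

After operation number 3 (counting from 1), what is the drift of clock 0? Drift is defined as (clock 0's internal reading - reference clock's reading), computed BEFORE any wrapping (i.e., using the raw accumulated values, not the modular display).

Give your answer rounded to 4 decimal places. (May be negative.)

After op 1 tick(1): ref=1.0000 raw=[0.9000 2.0000]
After op 2 tick(10): ref=11.0000 raw=[9.9000 22.0000]
After op 3 tick(6): ref=17.0000 raw=[15.3000 34.0000]
Drift of clock 0 after op 3: 15.3000 - 17.0000 = -1.7000

Answer: -1.7000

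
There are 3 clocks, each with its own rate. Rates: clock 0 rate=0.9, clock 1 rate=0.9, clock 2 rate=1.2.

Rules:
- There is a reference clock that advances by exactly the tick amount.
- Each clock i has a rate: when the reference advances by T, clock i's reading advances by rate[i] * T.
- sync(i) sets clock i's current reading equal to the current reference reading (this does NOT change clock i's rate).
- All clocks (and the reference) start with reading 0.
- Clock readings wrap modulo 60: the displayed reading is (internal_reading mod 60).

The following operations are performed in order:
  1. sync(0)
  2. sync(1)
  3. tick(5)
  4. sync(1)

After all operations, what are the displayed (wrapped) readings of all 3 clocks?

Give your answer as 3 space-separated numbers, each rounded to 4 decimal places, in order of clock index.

After op 1 sync(0): ref=0.0000 raw=[0.0000 0.0000 0.0000]
After op 2 sync(1): ref=0.0000 raw=[0.0000 0.0000 0.0000]
After op 3 tick(5): ref=5.0000 raw=[4.5000 4.5000 6.0000]
After op 4 sync(1): ref=5.0000 raw=[4.5000 5.0000 6.0000]
Wrap final raw readings (mod 60): 4.5000 mod 60 = 4.5000; 5.0000 mod 60 = 5.0000; 6.0000 mod 60 = 6.0000

Answer: 4.5000 5.0000 6.0000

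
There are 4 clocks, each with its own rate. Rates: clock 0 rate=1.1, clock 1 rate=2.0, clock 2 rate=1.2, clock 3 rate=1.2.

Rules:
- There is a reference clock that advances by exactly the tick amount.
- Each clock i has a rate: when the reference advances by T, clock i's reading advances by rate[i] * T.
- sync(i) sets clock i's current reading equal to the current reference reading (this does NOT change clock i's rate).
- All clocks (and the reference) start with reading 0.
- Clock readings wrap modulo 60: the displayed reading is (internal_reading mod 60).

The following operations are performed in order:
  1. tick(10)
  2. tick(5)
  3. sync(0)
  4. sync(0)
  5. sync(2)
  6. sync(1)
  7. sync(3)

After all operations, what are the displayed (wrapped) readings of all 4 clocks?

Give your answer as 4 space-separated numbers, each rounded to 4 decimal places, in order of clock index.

After op 1 tick(10): ref=10.0000 raw=[11.0000 20.0000 12.0000 12.0000]
After op 2 tick(5): ref=15.0000 raw=[16.5000 30.0000 18.0000 18.0000]
After op 3 sync(0): ref=15.0000 raw=[15.0000 30.0000 18.0000 18.0000]
After op 4 sync(0): ref=15.0000 raw=[15.0000 30.0000 18.0000 18.0000]
After op 5 sync(2): ref=15.0000 raw=[15.0000 30.0000 15.0000 18.0000]
After op 6 sync(1): ref=15.0000 raw=[15.0000 15.0000 15.0000 18.0000]
After op 7 sync(3): ref=15.0000 raw=[15.0000 15.0000 15.0000 15.0000]
Wrap final raw readings (mod 60): 15.0000 mod 60 = 15.0000; 15.0000 mod 60 = 15.0000; 15.0000 mod 60 = 15.0000; 15.0000 mod 60 = 15.0000

Answer: 15.0000 15.0000 15.0000 15.0000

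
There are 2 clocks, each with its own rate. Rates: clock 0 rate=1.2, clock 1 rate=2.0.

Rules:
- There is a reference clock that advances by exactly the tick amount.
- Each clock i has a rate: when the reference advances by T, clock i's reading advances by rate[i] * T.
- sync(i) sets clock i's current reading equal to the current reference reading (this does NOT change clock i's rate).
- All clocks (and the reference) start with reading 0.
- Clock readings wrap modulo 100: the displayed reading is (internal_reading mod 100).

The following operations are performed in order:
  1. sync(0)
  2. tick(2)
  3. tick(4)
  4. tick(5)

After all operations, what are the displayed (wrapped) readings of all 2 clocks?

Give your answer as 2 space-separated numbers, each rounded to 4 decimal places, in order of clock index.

After op 1 sync(0): ref=0.0000 raw=[0.0000 0.0000]
After op 2 tick(2): ref=2.0000 raw=[2.4000 4.0000]
After op 3 tick(4): ref=6.0000 raw=[7.2000 12.0000]
After op 4 tick(5): ref=11.0000 raw=[13.2000 22.0000]
Wrap final raw readings (mod 100): 13.2000 mod 100 = 13.2000; 22.0000 mod 100 = 22.0000

Answer: 13.2000 22.0000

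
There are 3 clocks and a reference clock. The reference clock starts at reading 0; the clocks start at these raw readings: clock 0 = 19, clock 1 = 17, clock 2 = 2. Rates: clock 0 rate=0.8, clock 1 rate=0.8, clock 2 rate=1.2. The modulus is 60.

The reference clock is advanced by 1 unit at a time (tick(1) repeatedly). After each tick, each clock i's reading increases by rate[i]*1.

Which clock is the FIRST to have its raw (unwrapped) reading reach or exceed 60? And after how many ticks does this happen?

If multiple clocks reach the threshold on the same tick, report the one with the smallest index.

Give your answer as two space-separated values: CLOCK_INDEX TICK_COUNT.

Answer: 2 49

Derivation:
clock 0: start=19, rate=0.8, needs 60-19 = 41; ticks = ceil(41/0.8) = ceil(51.2500) = 52; reading at tick 52 = 19 + 0.8*52 = 60.6000
clock 1: start=17, rate=0.8, needs 60-17 = 43; ticks = ceil(43/0.8) = ceil(53.7500) = 54; reading at tick 54 = 17 + 0.8*54 = 60.2000
clock 2: start=2, rate=1.2, needs 60-2 = 58; ticks = ceil(58/1.2) = ceil(48.3333) = 49; reading at tick 49 = 2 + 1.2*49 = 60.8000
Minimum tick count = 49; winners = [2]; smallest index = 2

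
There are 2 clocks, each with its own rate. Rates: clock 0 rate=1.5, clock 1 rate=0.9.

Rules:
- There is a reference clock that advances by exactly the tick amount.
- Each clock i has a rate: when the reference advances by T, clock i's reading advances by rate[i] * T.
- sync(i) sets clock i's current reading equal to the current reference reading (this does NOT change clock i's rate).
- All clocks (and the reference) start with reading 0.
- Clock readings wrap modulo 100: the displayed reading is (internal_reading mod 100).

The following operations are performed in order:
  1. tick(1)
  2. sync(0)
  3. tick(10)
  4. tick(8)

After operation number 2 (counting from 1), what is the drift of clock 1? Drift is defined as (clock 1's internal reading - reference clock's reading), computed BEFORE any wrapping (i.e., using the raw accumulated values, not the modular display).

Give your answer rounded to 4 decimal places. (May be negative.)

Answer: -0.1000

Derivation:
After op 1 tick(1): ref=1.0000 raw=[1.5000 0.9000]
After op 2 sync(0): ref=1.0000 raw=[1.0000 0.9000]
Drift of clock 1 after op 2: 0.9000 - 1.0000 = -0.1000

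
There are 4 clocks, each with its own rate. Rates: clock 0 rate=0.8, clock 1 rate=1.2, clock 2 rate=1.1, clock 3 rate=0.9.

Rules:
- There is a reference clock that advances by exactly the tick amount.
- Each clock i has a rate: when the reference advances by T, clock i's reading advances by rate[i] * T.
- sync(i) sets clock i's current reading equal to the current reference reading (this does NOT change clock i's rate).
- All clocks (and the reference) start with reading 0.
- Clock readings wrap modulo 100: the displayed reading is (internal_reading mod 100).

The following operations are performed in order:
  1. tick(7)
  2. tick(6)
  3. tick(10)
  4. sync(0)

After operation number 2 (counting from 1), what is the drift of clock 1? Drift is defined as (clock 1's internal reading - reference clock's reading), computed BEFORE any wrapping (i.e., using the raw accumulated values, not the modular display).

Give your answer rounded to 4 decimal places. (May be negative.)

After op 1 tick(7): ref=7.0000 raw=[5.6000 8.4000 7.7000 6.3000]
After op 2 tick(6): ref=13.0000 raw=[10.4000 15.6000 14.3000 11.7000]
Drift of clock 1 after op 2: 15.6000 - 13.0000 = 2.6000

Answer: 2.6000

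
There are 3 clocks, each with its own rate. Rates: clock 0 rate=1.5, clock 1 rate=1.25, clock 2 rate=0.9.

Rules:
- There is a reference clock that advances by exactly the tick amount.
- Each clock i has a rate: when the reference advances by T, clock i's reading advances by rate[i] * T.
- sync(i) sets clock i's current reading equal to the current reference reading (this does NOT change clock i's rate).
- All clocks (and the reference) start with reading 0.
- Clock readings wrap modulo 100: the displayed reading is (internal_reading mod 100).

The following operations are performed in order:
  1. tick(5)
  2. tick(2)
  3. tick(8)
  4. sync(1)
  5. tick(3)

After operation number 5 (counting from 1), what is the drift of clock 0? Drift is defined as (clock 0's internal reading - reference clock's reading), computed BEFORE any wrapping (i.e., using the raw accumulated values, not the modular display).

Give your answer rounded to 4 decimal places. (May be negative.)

Answer: 9.0000

Derivation:
After op 1 tick(5): ref=5.0000 raw=[7.5000 6.2500 4.5000]
After op 2 tick(2): ref=7.0000 raw=[10.5000 8.7500 6.3000]
After op 3 tick(8): ref=15.0000 raw=[22.5000 18.7500 13.5000]
After op 4 sync(1): ref=15.0000 raw=[22.5000 15.0000 13.5000]
After op 5 tick(3): ref=18.0000 raw=[27.0000 18.7500 16.2000]
Drift of clock 0 after op 5: 27.0000 - 18.0000 = 9.0000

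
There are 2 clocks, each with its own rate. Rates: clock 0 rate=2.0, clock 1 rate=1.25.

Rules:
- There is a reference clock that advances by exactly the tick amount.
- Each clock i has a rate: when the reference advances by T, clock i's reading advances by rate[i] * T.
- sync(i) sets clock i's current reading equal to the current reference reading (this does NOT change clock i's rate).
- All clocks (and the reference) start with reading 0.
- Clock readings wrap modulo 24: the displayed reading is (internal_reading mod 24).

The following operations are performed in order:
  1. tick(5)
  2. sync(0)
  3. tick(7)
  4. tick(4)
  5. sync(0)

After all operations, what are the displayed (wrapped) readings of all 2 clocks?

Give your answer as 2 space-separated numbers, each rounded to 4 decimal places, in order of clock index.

After op 1 tick(5): ref=5.0000 raw=[10.0000 6.2500]
After op 2 sync(0): ref=5.0000 raw=[5.0000 6.2500]
After op 3 tick(7): ref=12.0000 raw=[19.0000 15.0000]
After op 4 tick(4): ref=16.0000 raw=[27.0000 20.0000]
After op 5 sync(0): ref=16.0000 raw=[16.0000 20.0000]
Wrap final raw readings (mod 24): 16.0000 mod 24 = 16.0000; 20.0000 mod 24 = 20.0000

Answer: 16.0000 20.0000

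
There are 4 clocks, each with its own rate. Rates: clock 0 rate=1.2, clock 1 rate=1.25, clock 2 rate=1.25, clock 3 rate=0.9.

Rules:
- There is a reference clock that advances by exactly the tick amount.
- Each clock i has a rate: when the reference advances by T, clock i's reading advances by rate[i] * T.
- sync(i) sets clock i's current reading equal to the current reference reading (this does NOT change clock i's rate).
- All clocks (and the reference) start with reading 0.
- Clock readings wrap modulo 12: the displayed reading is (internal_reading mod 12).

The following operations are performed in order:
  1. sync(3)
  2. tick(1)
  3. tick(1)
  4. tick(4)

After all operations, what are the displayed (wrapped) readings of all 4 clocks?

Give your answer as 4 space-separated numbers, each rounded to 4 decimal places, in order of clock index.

Answer: 7.2000 7.5000 7.5000 5.4000

Derivation:
After op 1 sync(3): ref=0.0000 raw=[0.0000 0.0000 0.0000 0.0000]
After op 2 tick(1): ref=1.0000 raw=[1.2000 1.2500 1.2500 0.9000]
After op 3 tick(1): ref=2.0000 raw=[2.4000 2.5000 2.5000 1.8000]
After op 4 tick(4): ref=6.0000 raw=[7.2000 7.5000 7.5000 5.4000]
Wrap final raw readings (mod 12): 7.2000 mod 12 = 7.2000; 7.5000 mod 12 = 7.5000; 7.5000 mod 12 = 7.5000; 5.4000 mod 12 = 5.4000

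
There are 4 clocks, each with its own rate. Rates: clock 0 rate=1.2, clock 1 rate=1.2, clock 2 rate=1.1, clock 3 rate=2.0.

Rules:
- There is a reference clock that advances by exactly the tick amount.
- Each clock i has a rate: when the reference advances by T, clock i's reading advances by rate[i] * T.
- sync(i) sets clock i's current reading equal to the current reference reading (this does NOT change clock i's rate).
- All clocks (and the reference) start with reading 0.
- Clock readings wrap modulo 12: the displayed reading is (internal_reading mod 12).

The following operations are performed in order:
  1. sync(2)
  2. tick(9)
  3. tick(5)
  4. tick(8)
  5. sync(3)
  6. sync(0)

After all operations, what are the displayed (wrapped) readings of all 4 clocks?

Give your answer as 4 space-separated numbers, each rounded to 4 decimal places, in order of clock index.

Answer: 10.0000 2.4000 0.2000 10.0000

Derivation:
After op 1 sync(2): ref=0.0000 raw=[0.0000 0.0000 0.0000 0.0000]
After op 2 tick(9): ref=9.0000 raw=[10.8000 10.8000 9.9000 18.0000]
After op 3 tick(5): ref=14.0000 raw=[16.8000 16.8000 15.4000 28.0000]
After op 4 tick(8): ref=22.0000 raw=[26.4000 26.4000 24.2000 44.0000]
After op 5 sync(3): ref=22.0000 raw=[26.4000 26.4000 24.2000 22.0000]
After op 6 sync(0): ref=22.0000 raw=[22.0000 26.4000 24.2000 22.0000]
Wrap final raw readings (mod 12): 22.0000 mod 12 = 10.0000; 26.4000 mod 12 = 2.4000; 24.2000 mod 12 = 0.2000; 22.0000 mod 12 = 10.0000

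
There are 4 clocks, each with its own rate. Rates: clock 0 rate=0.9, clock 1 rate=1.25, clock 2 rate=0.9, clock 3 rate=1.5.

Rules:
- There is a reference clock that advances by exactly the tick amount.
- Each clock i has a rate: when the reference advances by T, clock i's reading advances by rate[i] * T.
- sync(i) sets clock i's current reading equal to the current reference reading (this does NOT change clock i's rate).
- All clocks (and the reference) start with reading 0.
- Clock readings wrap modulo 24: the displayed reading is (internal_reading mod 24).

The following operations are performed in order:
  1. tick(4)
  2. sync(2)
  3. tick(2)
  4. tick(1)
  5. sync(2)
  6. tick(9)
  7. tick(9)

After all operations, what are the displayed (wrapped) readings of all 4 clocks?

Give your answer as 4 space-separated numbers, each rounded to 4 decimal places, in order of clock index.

After op 1 tick(4): ref=4.0000 raw=[3.6000 5.0000 3.6000 6.0000]
After op 2 sync(2): ref=4.0000 raw=[3.6000 5.0000 4.0000 6.0000]
After op 3 tick(2): ref=6.0000 raw=[5.4000 7.5000 5.8000 9.0000]
After op 4 tick(1): ref=7.0000 raw=[6.3000 8.7500 6.7000 10.5000]
After op 5 sync(2): ref=7.0000 raw=[6.3000 8.7500 7.0000 10.5000]
After op 6 tick(9): ref=16.0000 raw=[14.4000 20.0000 15.1000 24.0000]
After op 7 tick(9): ref=25.0000 raw=[22.5000 31.2500 23.2000 37.5000]
Wrap final raw readings (mod 24): 22.5000 mod 24 = 22.5000; 31.2500 mod 24 = 7.2500; 23.2000 mod 24 = 23.2000; 37.5000 mod 24 = 13.5000

Answer: 22.5000 7.2500 23.2000 13.5000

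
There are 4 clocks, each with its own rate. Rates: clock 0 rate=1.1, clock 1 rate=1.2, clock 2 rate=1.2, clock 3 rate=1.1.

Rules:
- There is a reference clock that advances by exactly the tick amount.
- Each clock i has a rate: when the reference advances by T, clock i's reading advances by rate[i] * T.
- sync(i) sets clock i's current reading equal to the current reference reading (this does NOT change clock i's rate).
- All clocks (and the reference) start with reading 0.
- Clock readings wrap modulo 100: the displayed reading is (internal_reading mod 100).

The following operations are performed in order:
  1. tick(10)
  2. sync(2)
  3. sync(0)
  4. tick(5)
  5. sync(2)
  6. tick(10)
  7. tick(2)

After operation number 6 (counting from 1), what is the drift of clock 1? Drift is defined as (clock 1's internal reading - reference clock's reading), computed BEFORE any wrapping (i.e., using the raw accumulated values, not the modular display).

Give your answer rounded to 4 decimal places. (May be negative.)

After op 1 tick(10): ref=10.0000 raw=[11.0000 12.0000 12.0000 11.0000]
After op 2 sync(2): ref=10.0000 raw=[11.0000 12.0000 10.0000 11.0000]
After op 3 sync(0): ref=10.0000 raw=[10.0000 12.0000 10.0000 11.0000]
After op 4 tick(5): ref=15.0000 raw=[15.5000 18.0000 16.0000 16.5000]
After op 5 sync(2): ref=15.0000 raw=[15.5000 18.0000 15.0000 16.5000]
After op 6 tick(10): ref=25.0000 raw=[26.5000 30.0000 27.0000 27.5000]
Drift of clock 1 after op 6: 30.0000 - 25.0000 = 5.0000

Answer: 5.0000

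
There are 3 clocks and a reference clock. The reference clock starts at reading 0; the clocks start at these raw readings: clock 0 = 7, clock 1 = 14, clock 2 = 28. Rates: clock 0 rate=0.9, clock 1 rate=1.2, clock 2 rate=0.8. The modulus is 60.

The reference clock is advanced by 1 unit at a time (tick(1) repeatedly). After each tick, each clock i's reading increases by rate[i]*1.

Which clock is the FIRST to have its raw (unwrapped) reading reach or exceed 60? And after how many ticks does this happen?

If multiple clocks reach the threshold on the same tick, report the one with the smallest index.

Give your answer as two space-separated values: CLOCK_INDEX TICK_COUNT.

clock 0: start=7, rate=0.9, needs 60-7 = 53; ticks = ceil(53/0.9) = ceil(58.8889) = 59; reading at tick 59 = 7 + 0.9*59 = 60.1000
clock 1: start=14, rate=1.2, needs 60-14 = 46; ticks = ceil(46/1.2) = ceil(38.3333) = 39; reading at tick 39 = 14 + 1.2*39 = 60.8000
clock 2: start=28, rate=0.8, needs 60-28 = 32; ticks = ceil(32/0.8) = ceil(40.0000) = 40; reading at tick 40 = 28 + 0.8*40 = 60.0000
Minimum tick count = 39; winners = [1]; smallest index = 1

Answer: 1 39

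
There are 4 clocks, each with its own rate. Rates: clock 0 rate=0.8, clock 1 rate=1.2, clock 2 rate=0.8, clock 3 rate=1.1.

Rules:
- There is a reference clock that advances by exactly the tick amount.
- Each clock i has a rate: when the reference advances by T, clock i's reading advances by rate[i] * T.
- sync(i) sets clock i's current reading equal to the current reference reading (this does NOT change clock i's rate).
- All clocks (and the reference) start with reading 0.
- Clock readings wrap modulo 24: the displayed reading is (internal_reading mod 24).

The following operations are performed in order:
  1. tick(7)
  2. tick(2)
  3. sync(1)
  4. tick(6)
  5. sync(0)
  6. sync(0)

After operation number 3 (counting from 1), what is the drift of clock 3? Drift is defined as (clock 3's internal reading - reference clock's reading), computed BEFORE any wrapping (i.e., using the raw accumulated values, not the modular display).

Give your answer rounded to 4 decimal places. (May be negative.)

Answer: 0.9000

Derivation:
After op 1 tick(7): ref=7.0000 raw=[5.6000 8.4000 5.6000 7.7000]
After op 2 tick(2): ref=9.0000 raw=[7.2000 10.8000 7.2000 9.9000]
After op 3 sync(1): ref=9.0000 raw=[7.2000 9.0000 7.2000 9.9000]
Drift of clock 3 after op 3: 9.9000 - 9.0000 = 0.9000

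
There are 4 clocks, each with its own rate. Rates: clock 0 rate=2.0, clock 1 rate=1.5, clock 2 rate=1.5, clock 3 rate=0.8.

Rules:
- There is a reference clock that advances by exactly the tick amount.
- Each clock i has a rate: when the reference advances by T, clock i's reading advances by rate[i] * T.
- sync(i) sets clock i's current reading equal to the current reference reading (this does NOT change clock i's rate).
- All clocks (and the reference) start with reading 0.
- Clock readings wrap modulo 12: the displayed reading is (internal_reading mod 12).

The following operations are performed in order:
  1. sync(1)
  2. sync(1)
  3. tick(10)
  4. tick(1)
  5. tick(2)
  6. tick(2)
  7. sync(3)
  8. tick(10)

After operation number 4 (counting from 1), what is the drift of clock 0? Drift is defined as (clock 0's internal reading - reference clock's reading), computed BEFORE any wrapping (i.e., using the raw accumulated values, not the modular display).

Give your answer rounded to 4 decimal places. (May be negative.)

Answer: 11.0000

Derivation:
After op 1 sync(1): ref=0.0000 raw=[0.0000 0.0000 0.0000 0.0000]
After op 2 sync(1): ref=0.0000 raw=[0.0000 0.0000 0.0000 0.0000]
After op 3 tick(10): ref=10.0000 raw=[20.0000 15.0000 15.0000 8.0000]
After op 4 tick(1): ref=11.0000 raw=[22.0000 16.5000 16.5000 8.8000]
Drift of clock 0 after op 4: 22.0000 - 11.0000 = 11.0000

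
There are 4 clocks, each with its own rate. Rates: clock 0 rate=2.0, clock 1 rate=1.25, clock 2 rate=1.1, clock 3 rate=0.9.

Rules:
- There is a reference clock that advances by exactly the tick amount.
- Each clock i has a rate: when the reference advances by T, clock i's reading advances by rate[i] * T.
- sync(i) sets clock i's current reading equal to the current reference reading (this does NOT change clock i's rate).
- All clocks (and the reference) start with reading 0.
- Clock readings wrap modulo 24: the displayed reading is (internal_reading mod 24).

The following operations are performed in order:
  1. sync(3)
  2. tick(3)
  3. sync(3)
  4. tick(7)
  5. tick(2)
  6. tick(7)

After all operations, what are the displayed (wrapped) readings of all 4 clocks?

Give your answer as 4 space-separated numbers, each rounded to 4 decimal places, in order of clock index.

Answer: 14.0000 23.7500 20.9000 17.4000

Derivation:
After op 1 sync(3): ref=0.0000 raw=[0.0000 0.0000 0.0000 0.0000]
After op 2 tick(3): ref=3.0000 raw=[6.0000 3.7500 3.3000 2.7000]
After op 3 sync(3): ref=3.0000 raw=[6.0000 3.7500 3.3000 3.0000]
After op 4 tick(7): ref=10.0000 raw=[20.0000 12.5000 11.0000 9.3000]
After op 5 tick(2): ref=12.0000 raw=[24.0000 15.0000 13.2000 11.1000]
After op 6 tick(7): ref=19.0000 raw=[38.0000 23.7500 20.9000 17.4000]
Wrap final raw readings (mod 24): 38.0000 mod 24 = 14.0000; 23.7500 mod 24 = 23.7500; 20.9000 mod 24 = 20.9000; 17.4000 mod 24 = 17.4000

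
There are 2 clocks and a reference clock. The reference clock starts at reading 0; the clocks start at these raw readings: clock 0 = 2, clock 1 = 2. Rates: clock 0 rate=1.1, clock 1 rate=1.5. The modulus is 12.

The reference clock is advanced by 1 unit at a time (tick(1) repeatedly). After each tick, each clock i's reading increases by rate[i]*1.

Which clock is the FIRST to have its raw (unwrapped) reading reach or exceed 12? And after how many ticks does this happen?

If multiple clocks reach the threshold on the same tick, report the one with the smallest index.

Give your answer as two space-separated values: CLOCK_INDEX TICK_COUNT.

clock 0: start=2, rate=1.1, needs 12-2 = 10; ticks = ceil(10/1.1) = ceil(9.0909) = 10; reading at tick 10 = 2 + 1.1*10 = 13.0000
clock 1: start=2, rate=1.5, needs 12-2 = 10; ticks = ceil(10/1.5) = ceil(6.6667) = 7; reading at tick 7 = 2 + 1.5*7 = 12.5000
Minimum tick count = 7; winners = [1]; smallest index = 1

Answer: 1 7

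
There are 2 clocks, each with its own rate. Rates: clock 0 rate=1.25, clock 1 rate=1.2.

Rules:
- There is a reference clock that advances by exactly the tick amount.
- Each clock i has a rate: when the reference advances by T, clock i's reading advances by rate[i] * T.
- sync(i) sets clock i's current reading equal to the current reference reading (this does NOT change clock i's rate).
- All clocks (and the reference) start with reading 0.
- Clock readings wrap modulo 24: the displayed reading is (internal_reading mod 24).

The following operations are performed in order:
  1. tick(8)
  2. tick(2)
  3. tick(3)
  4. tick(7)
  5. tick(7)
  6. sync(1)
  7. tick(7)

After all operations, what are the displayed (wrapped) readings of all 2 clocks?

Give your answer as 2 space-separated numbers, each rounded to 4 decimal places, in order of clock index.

Answer: 18.5000 11.4000

Derivation:
After op 1 tick(8): ref=8.0000 raw=[10.0000 9.6000]
After op 2 tick(2): ref=10.0000 raw=[12.5000 12.0000]
After op 3 tick(3): ref=13.0000 raw=[16.2500 15.6000]
After op 4 tick(7): ref=20.0000 raw=[25.0000 24.0000]
After op 5 tick(7): ref=27.0000 raw=[33.7500 32.4000]
After op 6 sync(1): ref=27.0000 raw=[33.7500 27.0000]
After op 7 tick(7): ref=34.0000 raw=[42.5000 35.4000]
Wrap final raw readings (mod 24): 42.5000 mod 24 = 18.5000; 35.4000 mod 24 = 11.4000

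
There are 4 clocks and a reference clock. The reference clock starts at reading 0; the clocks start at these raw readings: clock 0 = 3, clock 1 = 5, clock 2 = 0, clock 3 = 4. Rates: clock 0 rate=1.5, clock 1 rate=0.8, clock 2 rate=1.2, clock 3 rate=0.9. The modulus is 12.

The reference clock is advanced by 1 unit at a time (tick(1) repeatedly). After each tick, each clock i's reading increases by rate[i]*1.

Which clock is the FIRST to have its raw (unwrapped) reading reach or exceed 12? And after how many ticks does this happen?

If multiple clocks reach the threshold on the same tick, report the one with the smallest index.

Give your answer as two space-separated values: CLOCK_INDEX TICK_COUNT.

clock 0: start=3, rate=1.5, needs 12-3 = 9; ticks = ceil(9/1.5) = ceil(6.0000) = 6; reading at tick 6 = 3 + 1.5*6 = 12.0000
clock 1: start=5, rate=0.8, needs 12-5 = 7; ticks = ceil(7/0.8) = ceil(8.7500) = 9; reading at tick 9 = 5 + 0.8*9 = 12.2000
clock 2: start=0, rate=1.2, needs 12-0 = 12; ticks = ceil(12/1.2) = ceil(10.0000) = 10; reading at tick 10 = 0 + 1.2*10 = 12.0000
clock 3: start=4, rate=0.9, needs 12-4 = 8; ticks = ceil(8/0.9) = ceil(8.8889) = 9; reading at tick 9 = 4 + 0.9*9 = 12.1000
Minimum tick count = 6; winners = [0]; smallest index = 0

Answer: 0 6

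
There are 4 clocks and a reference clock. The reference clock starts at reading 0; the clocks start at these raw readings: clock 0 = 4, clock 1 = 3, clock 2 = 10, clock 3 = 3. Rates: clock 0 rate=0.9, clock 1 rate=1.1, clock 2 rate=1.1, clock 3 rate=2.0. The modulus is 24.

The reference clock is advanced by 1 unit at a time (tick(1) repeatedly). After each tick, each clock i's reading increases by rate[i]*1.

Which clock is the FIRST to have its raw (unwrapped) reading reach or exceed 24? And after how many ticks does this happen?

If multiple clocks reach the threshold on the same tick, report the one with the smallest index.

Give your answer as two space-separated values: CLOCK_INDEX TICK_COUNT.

clock 0: start=4, rate=0.9, needs 24-4 = 20; ticks = ceil(20/0.9) = ceil(22.2222) = 23; reading at tick 23 = 4 + 0.9*23 = 24.7000
clock 1: start=3, rate=1.1, needs 24-3 = 21; ticks = ceil(21/1.1) = ceil(19.0909) = 20; reading at tick 20 = 3 + 1.1*20 = 25.0000
clock 2: start=10, rate=1.1, needs 24-10 = 14; ticks = ceil(14/1.1) = ceil(12.7273) = 13; reading at tick 13 = 10 + 1.1*13 = 24.3000
clock 3: start=3, rate=2.0, needs 24-3 = 21; ticks = ceil(21/2.0) = ceil(10.5000) = 11; reading at tick 11 = 3 + 2.0*11 = 25.0000
Minimum tick count = 11; winners = [3]; smallest index = 3

Answer: 3 11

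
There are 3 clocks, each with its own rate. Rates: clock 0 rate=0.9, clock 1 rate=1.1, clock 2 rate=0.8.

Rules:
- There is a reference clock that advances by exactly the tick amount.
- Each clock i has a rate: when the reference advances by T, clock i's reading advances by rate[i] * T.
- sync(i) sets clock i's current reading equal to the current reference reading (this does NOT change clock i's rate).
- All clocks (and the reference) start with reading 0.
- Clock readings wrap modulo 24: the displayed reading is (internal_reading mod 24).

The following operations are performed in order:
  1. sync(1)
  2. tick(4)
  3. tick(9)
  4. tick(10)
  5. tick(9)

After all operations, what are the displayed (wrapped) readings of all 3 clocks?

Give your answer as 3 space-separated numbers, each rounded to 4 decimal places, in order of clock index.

Answer: 4.8000 11.2000 1.6000

Derivation:
After op 1 sync(1): ref=0.0000 raw=[0.0000 0.0000 0.0000]
After op 2 tick(4): ref=4.0000 raw=[3.6000 4.4000 3.2000]
After op 3 tick(9): ref=13.0000 raw=[11.7000 14.3000 10.4000]
After op 4 tick(10): ref=23.0000 raw=[20.7000 25.3000 18.4000]
After op 5 tick(9): ref=32.0000 raw=[28.8000 35.2000 25.6000]
Wrap final raw readings (mod 24): 28.8000 mod 24 = 4.8000; 35.2000 mod 24 = 11.2000; 25.6000 mod 24 = 1.6000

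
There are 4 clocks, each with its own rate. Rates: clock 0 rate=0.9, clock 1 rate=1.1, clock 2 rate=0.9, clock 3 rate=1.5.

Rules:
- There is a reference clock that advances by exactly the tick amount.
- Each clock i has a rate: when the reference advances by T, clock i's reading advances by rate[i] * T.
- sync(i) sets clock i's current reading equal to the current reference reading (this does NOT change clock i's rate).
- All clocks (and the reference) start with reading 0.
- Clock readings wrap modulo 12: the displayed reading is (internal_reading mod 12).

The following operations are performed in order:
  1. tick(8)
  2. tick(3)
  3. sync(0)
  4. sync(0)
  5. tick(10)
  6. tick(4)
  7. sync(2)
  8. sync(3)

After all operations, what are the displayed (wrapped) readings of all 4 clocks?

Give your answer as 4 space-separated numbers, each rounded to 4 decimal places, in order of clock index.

Answer: 11.6000 3.5000 1.0000 1.0000

Derivation:
After op 1 tick(8): ref=8.0000 raw=[7.2000 8.8000 7.2000 12.0000]
After op 2 tick(3): ref=11.0000 raw=[9.9000 12.1000 9.9000 16.5000]
After op 3 sync(0): ref=11.0000 raw=[11.0000 12.1000 9.9000 16.5000]
After op 4 sync(0): ref=11.0000 raw=[11.0000 12.1000 9.9000 16.5000]
After op 5 tick(10): ref=21.0000 raw=[20.0000 23.1000 18.9000 31.5000]
After op 6 tick(4): ref=25.0000 raw=[23.6000 27.5000 22.5000 37.5000]
After op 7 sync(2): ref=25.0000 raw=[23.6000 27.5000 25.0000 37.5000]
After op 8 sync(3): ref=25.0000 raw=[23.6000 27.5000 25.0000 25.0000]
Wrap final raw readings (mod 12): 23.6000 mod 12 = 11.6000; 27.5000 mod 12 = 3.5000; 25.0000 mod 12 = 1.0000; 25.0000 mod 12 = 1.0000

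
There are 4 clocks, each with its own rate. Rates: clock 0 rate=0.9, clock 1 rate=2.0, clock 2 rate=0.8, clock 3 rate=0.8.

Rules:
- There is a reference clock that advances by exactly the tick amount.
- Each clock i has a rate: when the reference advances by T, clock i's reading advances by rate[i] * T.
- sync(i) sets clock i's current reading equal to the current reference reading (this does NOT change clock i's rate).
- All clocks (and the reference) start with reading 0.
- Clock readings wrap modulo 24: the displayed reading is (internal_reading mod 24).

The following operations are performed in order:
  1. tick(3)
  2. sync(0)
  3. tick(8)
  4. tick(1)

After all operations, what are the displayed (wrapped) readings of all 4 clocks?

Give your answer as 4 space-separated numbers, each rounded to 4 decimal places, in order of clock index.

After op 1 tick(3): ref=3.0000 raw=[2.7000 6.0000 2.4000 2.4000]
After op 2 sync(0): ref=3.0000 raw=[3.0000 6.0000 2.4000 2.4000]
After op 3 tick(8): ref=11.0000 raw=[10.2000 22.0000 8.8000 8.8000]
After op 4 tick(1): ref=12.0000 raw=[11.1000 24.0000 9.6000 9.6000]
Wrap final raw readings (mod 24): 11.1000 mod 24 = 11.1000; 24.0000 mod 24 = 0.0000; 9.6000 mod 24 = 9.6000; 9.6000 mod 24 = 9.6000

Answer: 11.1000 0.0000 9.6000 9.6000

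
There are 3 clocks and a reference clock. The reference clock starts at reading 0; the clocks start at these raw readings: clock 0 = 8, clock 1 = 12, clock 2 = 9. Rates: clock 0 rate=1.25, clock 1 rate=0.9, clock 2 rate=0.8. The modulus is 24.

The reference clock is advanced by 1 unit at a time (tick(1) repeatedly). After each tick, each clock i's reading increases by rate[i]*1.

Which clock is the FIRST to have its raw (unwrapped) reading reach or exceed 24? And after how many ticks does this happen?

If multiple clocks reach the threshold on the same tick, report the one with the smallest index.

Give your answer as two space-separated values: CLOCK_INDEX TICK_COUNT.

clock 0: start=8, rate=1.25, needs 24-8 = 16; ticks = ceil(16/1.25) = ceil(12.8000) = 13; reading at tick 13 = 8 + 1.25*13 = 24.2500
clock 1: start=12, rate=0.9, needs 24-12 = 12; ticks = ceil(12/0.9) = ceil(13.3333) = 14; reading at tick 14 = 12 + 0.9*14 = 24.6000
clock 2: start=9, rate=0.8, needs 24-9 = 15; ticks = ceil(15/0.8) = ceil(18.7500) = 19; reading at tick 19 = 9 + 0.8*19 = 24.2000
Minimum tick count = 13; winners = [0]; smallest index = 0

Answer: 0 13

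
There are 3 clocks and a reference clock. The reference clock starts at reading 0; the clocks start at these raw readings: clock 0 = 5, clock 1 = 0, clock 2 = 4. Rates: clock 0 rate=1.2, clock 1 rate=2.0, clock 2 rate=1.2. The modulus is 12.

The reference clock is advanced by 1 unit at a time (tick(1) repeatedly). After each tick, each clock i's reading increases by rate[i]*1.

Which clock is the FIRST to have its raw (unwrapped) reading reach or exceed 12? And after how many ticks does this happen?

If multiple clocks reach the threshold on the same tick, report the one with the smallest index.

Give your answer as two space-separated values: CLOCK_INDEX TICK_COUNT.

clock 0: start=5, rate=1.2, needs 12-5 = 7; ticks = ceil(7/1.2) = ceil(5.8333) = 6; reading at tick 6 = 5 + 1.2*6 = 12.2000
clock 1: start=0, rate=2.0, needs 12-0 = 12; ticks = ceil(12/2.0) = ceil(6.0000) = 6; reading at tick 6 = 0 + 2.0*6 = 12.0000
clock 2: start=4, rate=1.2, needs 12-4 = 8; ticks = ceil(8/1.2) = ceil(6.6667) = 7; reading at tick 7 = 4 + 1.2*7 = 12.4000
Minimum tick count = 6; winners = [0, 1]; smallest index = 0

Answer: 0 6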